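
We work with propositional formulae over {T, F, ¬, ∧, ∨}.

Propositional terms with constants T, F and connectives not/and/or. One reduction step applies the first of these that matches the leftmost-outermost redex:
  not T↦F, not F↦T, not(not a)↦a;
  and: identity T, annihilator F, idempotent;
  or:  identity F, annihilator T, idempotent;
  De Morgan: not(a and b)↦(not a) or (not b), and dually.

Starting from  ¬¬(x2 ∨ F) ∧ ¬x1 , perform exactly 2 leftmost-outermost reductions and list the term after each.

Answer: after 2 steps: x2 ∧ ¬x1

Reduction:
  start: ¬¬(x2 ∨ F) ∧ ¬x1
  →1  (x2 ∨ F) ∧ ¬x1
  →2  x2 ∧ ¬x1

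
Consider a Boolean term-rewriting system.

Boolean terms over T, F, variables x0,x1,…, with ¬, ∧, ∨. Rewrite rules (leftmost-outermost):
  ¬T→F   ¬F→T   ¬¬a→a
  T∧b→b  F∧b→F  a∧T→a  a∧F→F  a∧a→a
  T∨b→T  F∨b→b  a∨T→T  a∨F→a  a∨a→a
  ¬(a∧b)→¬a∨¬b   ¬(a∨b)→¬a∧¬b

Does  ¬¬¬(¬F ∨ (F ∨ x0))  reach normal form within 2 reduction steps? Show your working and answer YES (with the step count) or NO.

  start: ¬¬¬(¬F ∨ (F ∨ x0))
  step 1: ¬(¬F ∨ (F ∨ x0))
  step 2: ¬¬F ∧ ¬(F ∨ x0)

Answer: NO — after 2 steps the term is ¬¬F ∧ ¬(F ∨ x0), not yet normal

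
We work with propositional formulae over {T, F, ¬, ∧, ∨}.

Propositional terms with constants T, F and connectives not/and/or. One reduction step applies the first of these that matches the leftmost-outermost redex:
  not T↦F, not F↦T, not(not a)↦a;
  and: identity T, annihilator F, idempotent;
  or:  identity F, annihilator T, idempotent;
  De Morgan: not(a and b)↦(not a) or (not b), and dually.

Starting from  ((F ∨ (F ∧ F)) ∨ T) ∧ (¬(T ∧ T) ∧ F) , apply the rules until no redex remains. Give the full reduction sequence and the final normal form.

  start: ((F ∨ (F ∧ F)) ∨ T) ∧ (¬(T ∧ T) ∧ F)
  step 1: T ∧ (¬(T ∧ T) ∧ F)
  step 2: ¬(T ∧ T) ∧ F
  step 3: F

Answer: normal form = F  (in 3 steps)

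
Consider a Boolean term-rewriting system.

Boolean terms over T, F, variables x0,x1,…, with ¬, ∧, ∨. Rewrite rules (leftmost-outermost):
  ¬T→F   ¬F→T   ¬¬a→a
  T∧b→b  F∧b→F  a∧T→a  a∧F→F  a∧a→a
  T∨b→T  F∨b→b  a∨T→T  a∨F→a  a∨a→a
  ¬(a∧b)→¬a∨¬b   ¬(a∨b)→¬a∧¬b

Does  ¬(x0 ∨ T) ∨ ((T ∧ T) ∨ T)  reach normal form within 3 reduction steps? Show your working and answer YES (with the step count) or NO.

Answer: NO — after 3 steps the term is F ∨ ((T ∧ T) ∨ T), not yet normal

Reduction:
  start: ¬(x0 ∨ T) ∨ ((T ∧ T) ∨ T)
  step 1: (¬x0 ∧ ¬T) ∨ ((T ∧ T) ∨ T)
  step 2: (¬x0 ∧ F) ∨ ((T ∧ T) ∨ T)
  step 3: F ∨ ((T ∧ T) ∨ T)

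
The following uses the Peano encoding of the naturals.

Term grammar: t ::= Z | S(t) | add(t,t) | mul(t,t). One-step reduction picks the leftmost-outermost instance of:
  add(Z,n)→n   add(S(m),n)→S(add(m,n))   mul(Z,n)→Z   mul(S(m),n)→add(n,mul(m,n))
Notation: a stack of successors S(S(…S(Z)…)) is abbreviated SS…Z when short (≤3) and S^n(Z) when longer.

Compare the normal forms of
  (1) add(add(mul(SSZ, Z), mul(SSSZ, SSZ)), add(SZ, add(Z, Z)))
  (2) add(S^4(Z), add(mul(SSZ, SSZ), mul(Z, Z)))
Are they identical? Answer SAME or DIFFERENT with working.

Term A:
  start: add(add(mul(SSZ, Z), mul(SSSZ, SSZ)), add(SZ, add(Z, Z)))
  step 1: add(add(add(Z, mul(SZ, Z)), mul(SSSZ, SSZ)), add(SZ, add(Z, Z)))
  step 2: add(add(mul(SZ, Z), mul(SSSZ, SSZ)), add(SZ, add(Z, Z)))
  step 3: add(add(add(Z, mul(Z, Z)), mul(SSSZ, SSZ)), add(SZ, add(Z, Z)))
  step 4: add(add(mul(Z, Z), mul(SSSZ, SSZ)), add(SZ, add(Z, Z)))
  step 5: add(add(Z, mul(SSSZ, SSZ)), add(SZ, add(Z, Z)))
  step 6: add(mul(SSSZ, SSZ), add(SZ, add(Z, Z)))
  step 7: add(add(SSZ, mul(SSZ, SSZ)), add(SZ, add(Z, Z)))
  step 8: add(S(add(SZ, mul(SSZ, SSZ))), add(SZ, add(Z, Z)))
  step 9: S(add(add(SZ, mul(SSZ, SSZ)), add(SZ, add(Z, Z))))
  step 10: S(add(S(add(Z, mul(SSZ, SSZ))), add(SZ, add(Z, Z))))
  step 11: S(S(add(add(Z, mul(SSZ, SSZ)), add(SZ, add(Z, Z)))))
  step 12: S(S(add(mul(SSZ, SSZ), add(SZ, add(Z, Z)))))
  step 13: S(S(add(add(SSZ, mul(SZ, SSZ)), add(SZ, add(Z, Z)))))
  step 14: S(S(add(S(add(SZ, mul(SZ, SSZ))), add(SZ, add(Z, Z)))))
  step 15: S(S(S(add(add(SZ, mul(SZ, SSZ)), add(SZ, add(Z, Z))))))
  step 16: S(S(S(add(S(add(Z, mul(SZ, SSZ))), add(SZ, add(Z, Z))))))
  step 17: S(S(S(S(add(add(Z, mul(SZ, SSZ)), add(SZ, add(Z, Z)))))))
  step 18: S(S(S(S(add(mul(SZ, SSZ), add(SZ, add(Z, Z)))))))
  step 19: S(S(S(S(add(add(SSZ, mul(Z, SSZ)), add(SZ, add(Z, Z)))))))
  step 20: S(S(S(S(add(S(add(SZ, mul(Z, SSZ))), add(SZ, add(Z, Z)))))))
  step 21: S(S(S(S(S(add(add(SZ, mul(Z, SSZ)), add(SZ, add(Z, Z))))))))
  step 22: S(S(S(S(S(add(S(add(Z, mul(Z, SSZ))), add(SZ, add(Z, Z))))))))
  step 23: S(S(S(S(S(S(add(add(Z, mul(Z, SSZ)), add(SZ, add(Z, Z)))))))))
  step 24: S(S(S(S(S(S(add(mul(Z, SSZ), add(SZ, add(Z, Z)))))))))
  step 25: S(S(S(S(S(S(add(Z, add(SZ, add(Z, Z)))))))))
  step 26: S(S(S(S(S(S(add(SZ, add(Z, Z))))))))
  step 27: S(S(S(S(S(S(S(add(Z, add(Z, Z)))))))))
  step 28: S(S(S(S(S(S(S(add(Z, Z))))))))
  step 29: S^7(Z)

Term B:
  start: add(S^4(Z), add(mul(SSZ, SSZ), mul(Z, Z)))
  step 1: S(add(SSSZ, add(mul(SSZ, SSZ), mul(Z, Z))))
  step 2: S(S(add(SSZ, add(mul(SSZ, SSZ), mul(Z, Z)))))
  step 3: S(S(S(add(SZ, add(mul(SSZ, SSZ), mul(Z, Z))))))
  step 4: S(S(S(S(add(Z, add(mul(SSZ, SSZ), mul(Z, Z)))))))
  step 5: S(S(S(S(add(mul(SSZ, SSZ), mul(Z, Z))))))
  step 6: S(S(S(S(add(add(SSZ, mul(SZ, SSZ)), mul(Z, Z))))))
  step 7: S(S(S(S(add(S(add(SZ, mul(SZ, SSZ))), mul(Z, Z))))))
  step 8: S(S(S(S(S(add(add(SZ, mul(SZ, SSZ)), mul(Z, Z)))))))
  step 9: S(S(S(S(S(add(S(add(Z, mul(SZ, SSZ))), mul(Z, Z)))))))
  step 10: S(S(S(S(S(S(add(add(Z, mul(SZ, SSZ)), mul(Z, Z))))))))
  step 11: S(S(S(S(S(S(add(mul(SZ, SSZ), mul(Z, Z))))))))
  step 12: S(S(S(S(S(S(add(add(SSZ, mul(Z, SSZ)), mul(Z, Z))))))))
  step 13: S(S(S(S(S(S(add(S(add(SZ, mul(Z, SSZ))), mul(Z, Z))))))))
  step 14: S(S(S(S(S(S(S(add(add(SZ, mul(Z, SSZ)), mul(Z, Z)))))))))
  step 15: S(S(S(S(S(S(S(add(S(add(Z, mul(Z, SSZ))), mul(Z, Z)))))))))
  step 16: S(S(S(S(S(S(S(S(add(add(Z, mul(Z, SSZ)), mul(Z, Z))))))))))
  step 17: S(S(S(S(S(S(S(S(add(mul(Z, SSZ), mul(Z, Z))))))))))
  step 18: S(S(S(S(S(S(S(S(add(Z, mul(Z, Z))))))))))
  step 19: S(S(S(S(S(S(S(S(mul(Z, Z)))))))))
  step 20: S^8(Z)

Answer: DIFFERENT — A ⇓ S^7(Z), B ⇓ S^8(Z)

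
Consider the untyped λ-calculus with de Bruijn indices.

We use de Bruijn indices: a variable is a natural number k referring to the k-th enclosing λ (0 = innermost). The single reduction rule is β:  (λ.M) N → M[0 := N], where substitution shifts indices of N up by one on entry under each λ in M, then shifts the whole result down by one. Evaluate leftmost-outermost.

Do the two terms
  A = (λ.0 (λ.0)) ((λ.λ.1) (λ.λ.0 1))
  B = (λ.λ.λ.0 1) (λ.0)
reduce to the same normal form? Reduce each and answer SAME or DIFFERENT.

Answer: SAME — A ⇓ λ.λ.0 1, B ⇓ λ.λ.0 1

Reduction:
Term A:
  start: (λ.0 (λ.0)) ((λ.λ.1) (λ.λ.0 1))
  →1  (λ.λ.1) (λ.λ.0 1) (λ.0)
  →2  (λ.λ.λ.0 1) (λ.0)
  →3  λ.λ.0 1

Term B:
  start: (λ.λ.λ.0 1) (λ.0)
  →1  λ.λ.0 1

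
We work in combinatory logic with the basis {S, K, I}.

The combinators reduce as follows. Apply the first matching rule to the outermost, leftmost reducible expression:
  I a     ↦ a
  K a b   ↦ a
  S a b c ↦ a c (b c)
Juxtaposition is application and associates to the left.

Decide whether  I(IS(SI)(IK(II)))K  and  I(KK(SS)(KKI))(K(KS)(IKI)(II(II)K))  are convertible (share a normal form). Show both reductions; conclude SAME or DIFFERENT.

Term A:
  start: I(IS(SI)(IK(II)))K
  step 1: IS(SI)(IK(II))K
  step 2: S(SI)(IK(II))K
  step 3: SIK(IK(II)K)
  step 4: I(IK(II)K)(K(IK(II)K))
  step 5: IK(II)K(K(IK(II)K))
  step 6: K(II)K(K(IK(II)K))
  step 7: II(K(IK(II)K))
  step 8: I(K(IK(II)K))
  step 9: K(IK(II)K)
  step 10: K(K(II)K)
  step 11: K(II)
  step 12: KI

Term B:
  start: I(KK(SS)(KKI))(K(KS)(IKI)(II(II)K))
  step 1: KK(SS)(KKI)(K(KS)(IKI)(II(II)K))
  step 2: K(KKI)(K(KS)(IKI)(II(II)K))
  step 3: KKI
  step 4: K

Answer: DIFFERENT — A ⇓ KI, B ⇓ K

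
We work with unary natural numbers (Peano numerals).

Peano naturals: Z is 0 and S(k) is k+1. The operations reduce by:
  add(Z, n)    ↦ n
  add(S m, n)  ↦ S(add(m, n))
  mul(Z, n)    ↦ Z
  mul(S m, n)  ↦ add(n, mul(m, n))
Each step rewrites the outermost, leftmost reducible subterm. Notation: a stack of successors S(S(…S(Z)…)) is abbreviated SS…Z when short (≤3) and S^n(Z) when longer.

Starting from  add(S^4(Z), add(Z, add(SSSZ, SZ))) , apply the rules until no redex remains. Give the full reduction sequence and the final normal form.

Answer: normal form = S^8(Z)  (in 10 steps)

Working:
  start: add(S^4(Z), add(Z, add(SSSZ, SZ)))
  step 1: S(add(SSSZ, add(Z, add(SSSZ, SZ))))
  step 2: S(S(add(SSZ, add(Z, add(SSSZ, SZ)))))
  step 3: S(S(S(add(SZ, add(Z, add(SSSZ, SZ))))))
  step 4: S(S(S(S(add(Z, add(Z, add(SSSZ, SZ)))))))
  step 5: S(S(S(S(add(Z, add(SSSZ, SZ))))))
  step 6: S(S(S(S(add(SSSZ, SZ)))))
  step 7: S(S(S(S(S(add(SSZ, SZ))))))
  step 8: S(S(S(S(S(S(add(SZ, SZ)))))))
  step 9: S(S(S(S(S(S(S(add(Z, SZ))))))))
  step 10: S^8(Z)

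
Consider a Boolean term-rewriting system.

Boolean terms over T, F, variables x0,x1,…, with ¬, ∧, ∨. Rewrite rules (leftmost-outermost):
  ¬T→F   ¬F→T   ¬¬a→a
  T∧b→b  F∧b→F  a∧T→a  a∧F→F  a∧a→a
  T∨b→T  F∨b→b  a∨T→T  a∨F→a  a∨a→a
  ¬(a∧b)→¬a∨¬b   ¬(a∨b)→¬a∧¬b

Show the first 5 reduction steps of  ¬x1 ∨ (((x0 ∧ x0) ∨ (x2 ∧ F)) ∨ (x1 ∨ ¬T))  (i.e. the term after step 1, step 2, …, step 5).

Answer: after 5 steps: ¬x1 ∨ (x0 ∨ x1)

Reduction:
  start: ¬x1 ∨ (((x0 ∧ x0) ∨ (x2 ∧ F)) ∨ (x1 ∨ ¬T))
  [1] ¬x1 ∨ ((x0 ∨ (x2 ∧ F)) ∨ (x1 ∨ ¬T))
  [2] ¬x1 ∨ ((x0 ∨ F) ∨ (x1 ∨ ¬T))
  [3] ¬x1 ∨ (x0 ∨ (x1 ∨ ¬T))
  [4] ¬x1 ∨ (x0 ∨ (x1 ∨ F))
  [5] ¬x1 ∨ (x0 ∨ x1)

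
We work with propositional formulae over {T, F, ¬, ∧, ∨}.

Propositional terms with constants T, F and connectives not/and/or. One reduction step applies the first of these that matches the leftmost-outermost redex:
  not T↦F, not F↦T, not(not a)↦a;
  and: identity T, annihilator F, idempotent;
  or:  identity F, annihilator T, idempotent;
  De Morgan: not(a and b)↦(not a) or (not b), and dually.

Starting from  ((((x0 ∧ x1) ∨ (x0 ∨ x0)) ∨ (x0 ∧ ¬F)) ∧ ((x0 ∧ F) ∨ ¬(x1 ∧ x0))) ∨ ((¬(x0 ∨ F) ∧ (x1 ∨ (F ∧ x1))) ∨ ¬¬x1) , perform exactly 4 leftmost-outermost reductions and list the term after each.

Answer: after 4 steps: ((((x0 ∧ x1) ∨ x0) ∨ x0) ∧ (F ∨ ¬(x1 ∧ x0))) ∨ ((¬(x0 ∨ F) ∧ (x1 ∨ (F ∧ x1))) ∨ ¬¬x1)

Derivation:
  start: ((((x0 ∧ x1) ∨ (x0 ∨ x0)) ∨ (x0 ∧ ¬F)) ∧ ((x0 ∧ F) ∨ ¬(x1 ∧ x0))) ∨ ((¬(x0 ∨ F) ∧ (x1 ∨ (F ∧ x1))) ∨ ¬¬x1)
  →1  ((((x0 ∧ x1) ∨ x0) ∨ (x0 ∧ ¬F)) ∧ ((x0 ∧ F) ∨ ¬(x1 ∧ x0))) ∨ ((¬(x0 ∨ F) ∧ (x1 ∨ (F ∧ x1))) ∨ ¬¬x1)
  →2  ((((x0 ∧ x1) ∨ x0) ∨ (x0 ∧ T)) ∧ ((x0 ∧ F) ∨ ¬(x1 ∧ x0))) ∨ ((¬(x0 ∨ F) ∧ (x1 ∨ (F ∧ x1))) ∨ ¬¬x1)
  →3  ((((x0 ∧ x1) ∨ x0) ∨ x0) ∧ ((x0 ∧ F) ∨ ¬(x1 ∧ x0))) ∨ ((¬(x0 ∨ F) ∧ (x1 ∨ (F ∧ x1))) ∨ ¬¬x1)
  →4  ((((x0 ∧ x1) ∨ x0) ∨ x0) ∧ (F ∨ ¬(x1 ∧ x0))) ∨ ((¬(x0 ∨ F) ∧ (x1 ∨ (F ∧ x1))) ∨ ¬¬x1)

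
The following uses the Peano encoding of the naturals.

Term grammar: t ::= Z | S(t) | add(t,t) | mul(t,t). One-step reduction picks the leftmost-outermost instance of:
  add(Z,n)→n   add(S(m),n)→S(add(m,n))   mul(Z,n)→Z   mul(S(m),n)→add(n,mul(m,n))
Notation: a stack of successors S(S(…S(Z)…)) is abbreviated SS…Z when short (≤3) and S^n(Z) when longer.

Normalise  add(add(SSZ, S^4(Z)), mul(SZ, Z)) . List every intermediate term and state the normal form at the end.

Answer: normal form = S^6(Z)  (in 13 steps)

Working:
  start: add(add(SSZ, S^4(Z)), mul(SZ, Z))
  →1  add(S(add(SZ, S^4(Z))), mul(SZ, Z))
  →2  S(add(add(SZ, S^4(Z)), mul(SZ, Z)))
  →3  S(add(S(add(Z, S^4(Z))), mul(SZ, Z)))
  →4  S(S(add(add(Z, S^4(Z)), mul(SZ, Z))))
  →5  S(S(add(S^4(Z), mul(SZ, Z))))
  →6  S(S(S(add(SSSZ, mul(SZ, Z)))))
  →7  S(S(S(S(add(SSZ, mul(SZ, Z))))))
  →8  S(S(S(S(S(add(SZ, mul(SZ, Z)))))))
  →9  S(S(S(S(S(S(add(Z, mul(SZ, Z))))))))
  →10  S(S(S(S(S(S(mul(SZ, Z)))))))
  →11  S(S(S(S(S(S(add(Z, mul(Z, Z))))))))
  →12  S(S(S(S(S(S(mul(Z, Z)))))))
  →13  S^6(Z)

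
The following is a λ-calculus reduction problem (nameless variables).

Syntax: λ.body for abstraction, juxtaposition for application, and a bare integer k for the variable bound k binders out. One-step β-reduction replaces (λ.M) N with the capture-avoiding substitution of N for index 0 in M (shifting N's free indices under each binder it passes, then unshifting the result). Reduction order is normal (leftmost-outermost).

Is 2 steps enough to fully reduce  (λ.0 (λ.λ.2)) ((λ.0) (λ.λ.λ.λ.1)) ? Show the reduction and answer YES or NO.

Answer: NO — after 2 steps the term is (λ.λ.λ.λ.1) (λ.λ.(λ.0) (λ.λ.λ.λ.1)), not yet normal

Reduction:
  start: (λ.0 (λ.λ.2)) ((λ.0) (λ.λ.λ.λ.1))
  step 1: (λ.0) (λ.λ.λ.λ.1) (λ.λ.(λ.0) (λ.λ.λ.λ.1))
  step 2: (λ.λ.λ.λ.1) (λ.λ.(λ.0) (λ.λ.λ.λ.1))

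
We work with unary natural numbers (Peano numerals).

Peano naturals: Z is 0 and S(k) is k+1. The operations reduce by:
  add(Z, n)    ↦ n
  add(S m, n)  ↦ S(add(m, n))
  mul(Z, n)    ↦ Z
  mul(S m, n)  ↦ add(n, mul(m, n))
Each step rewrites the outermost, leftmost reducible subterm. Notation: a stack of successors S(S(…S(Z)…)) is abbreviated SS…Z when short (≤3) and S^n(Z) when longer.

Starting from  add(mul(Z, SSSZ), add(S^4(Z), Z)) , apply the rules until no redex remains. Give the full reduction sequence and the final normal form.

Answer: normal form = S^4(Z)  (in 7 steps)

Derivation:
  start: add(mul(Z, SSSZ), add(S^4(Z), Z))
  step 1: add(Z, add(S^4(Z), Z))
  step 2: add(S^4(Z), Z)
  step 3: S(add(SSSZ, Z))
  step 4: S(S(add(SSZ, Z)))
  step 5: S(S(S(add(SZ, Z))))
  step 6: S(S(S(S(add(Z, Z)))))
  step 7: S^4(Z)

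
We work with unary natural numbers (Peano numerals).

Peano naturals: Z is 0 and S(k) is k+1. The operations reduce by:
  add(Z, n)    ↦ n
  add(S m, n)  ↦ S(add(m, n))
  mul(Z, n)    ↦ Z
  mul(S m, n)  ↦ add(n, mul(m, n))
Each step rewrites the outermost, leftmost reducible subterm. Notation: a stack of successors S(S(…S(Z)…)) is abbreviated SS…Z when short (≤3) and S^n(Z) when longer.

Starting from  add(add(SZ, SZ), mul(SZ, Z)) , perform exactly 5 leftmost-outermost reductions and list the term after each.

Answer: after 5 steps: S(S(mul(SZ, Z)))

Derivation:
  start: add(add(SZ, SZ), mul(SZ, Z))
  step 1: add(S(add(Z, SZ)), mul(SZ, Z))
  step 2: S(add(add(Z, SZ), mul(SZ, Z)))
  step 3: S(add(SZ, mul(SZ, Z)))
  step 4: S(S(add(Z, mul(SZ, Z))))
  step 5: S(S(mul(SZ, Z)))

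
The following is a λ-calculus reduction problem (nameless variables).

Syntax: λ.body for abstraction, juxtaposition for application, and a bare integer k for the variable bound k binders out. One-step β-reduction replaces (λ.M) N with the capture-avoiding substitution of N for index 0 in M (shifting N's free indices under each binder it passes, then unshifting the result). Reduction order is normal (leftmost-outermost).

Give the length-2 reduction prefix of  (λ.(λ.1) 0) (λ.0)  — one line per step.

Answer: after 2 steps: λ.0

Derivation:
  start: (λ.(λ.1) 0) (λ.0)
  [1] (λ.λ.0) (λ.0)
  [2] λ.0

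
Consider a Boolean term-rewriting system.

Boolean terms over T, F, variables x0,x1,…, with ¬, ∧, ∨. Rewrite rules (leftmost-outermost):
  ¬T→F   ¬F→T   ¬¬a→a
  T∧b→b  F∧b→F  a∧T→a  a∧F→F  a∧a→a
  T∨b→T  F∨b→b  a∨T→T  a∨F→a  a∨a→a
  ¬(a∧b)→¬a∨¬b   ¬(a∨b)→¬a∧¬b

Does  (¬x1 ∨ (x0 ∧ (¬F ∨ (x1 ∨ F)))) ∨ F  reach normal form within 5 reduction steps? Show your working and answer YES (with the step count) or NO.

Answer: YES — reaches normal form ¬x1 ∨ x0 in 4 ≤ 5 steps

Derivation:
  start: (¬x1 ∨ (x0 ∧ (¬F ∨ (x1 ∨ F)))) ∨ F
  step 1: ¬x1 ∨ (x0 ∧ (¬F ∨ (x1 ∨ F)))
  step 2: ¬x1 ∨ (x0 ∧ (T ∨ (x1 ∨ F)))
  step 3: ¬x1 ∨ (x0 ∧ T)
  step 4: ¬x1 ∨ x0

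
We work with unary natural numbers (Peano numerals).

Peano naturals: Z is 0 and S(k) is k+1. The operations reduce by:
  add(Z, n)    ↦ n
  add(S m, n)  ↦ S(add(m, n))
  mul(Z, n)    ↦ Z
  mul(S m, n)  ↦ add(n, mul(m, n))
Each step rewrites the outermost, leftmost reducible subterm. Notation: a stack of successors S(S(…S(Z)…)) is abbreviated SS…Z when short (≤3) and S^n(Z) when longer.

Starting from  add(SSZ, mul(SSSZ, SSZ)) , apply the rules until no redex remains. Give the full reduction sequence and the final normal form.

  start: add(SSZ, mul(SSSZ, SSZ))
  step 1: S(add(SZ, mul(SSSZ, SSZ)))
  step 2: S(S(add(Z, mul(SSSZ, SSZ))))
  step 3: S(S(mul(SSSZ, SSZ)))
  step 4: S(S(add(SSZ, mul(SSZ, SSZ))))
  step 5: S(S(S(add(SZ, mul(SSZ, SSZ)))))
  step 6: S(S(S(S(add(Z, mul(SSZ, SSZ))))))
  step 7: S(S(S(S(mul(SSZ, SSZ)))))
  step 8: S(S(S(S(add(SSZ, mul(SZ, SSZ))))))
  step 9: S(S(S(S(S(add(SZ, mul(SZ, SSZ)))))))
  step 10: S(S(S(S(S(S(add(Z, mul(SZ, SSZ))))))))
  step 11: S(S(S(S(S(S(mul(SZ, SSZ)))))))
  step 12: S(S(S(S(S(S(add(SSZ, mul(Z, SSZ))))))))
  step 13: S(S(S(S(S(S(S(add(SZ, mul(Z, SSZ)))))))))
  step 14: S(S(S(S(S(S(S(S(add(Z, mul(Z, SSZ))))))))))
  step 15: S(S(S(S(S(S(S(S(mul(Z, SSZ)))))))))
  step 16: S^8(Z)

Answer: normal form = S^8(Z)  (in 16 steps)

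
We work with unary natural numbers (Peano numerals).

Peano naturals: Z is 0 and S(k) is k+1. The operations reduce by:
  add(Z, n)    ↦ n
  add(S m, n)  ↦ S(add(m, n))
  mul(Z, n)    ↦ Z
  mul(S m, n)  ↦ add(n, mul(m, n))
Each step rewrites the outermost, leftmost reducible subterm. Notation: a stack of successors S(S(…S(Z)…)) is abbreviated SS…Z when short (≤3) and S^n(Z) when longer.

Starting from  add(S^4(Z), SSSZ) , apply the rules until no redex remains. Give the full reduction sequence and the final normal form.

  start: add(S^4(Z), SSSZ)
  [1] S(add(SSSZ, SSSZ))
  [2] S(S(add(SSZ, SSSZ)))
  [3] S(S(S(add(SZ, SSSZ))))
  [4] S(S(S(S(add(Z, SSSZ)))))
  [5] S^7(Z)

Answer: normal form = S^7(Z)  (in 5 steps)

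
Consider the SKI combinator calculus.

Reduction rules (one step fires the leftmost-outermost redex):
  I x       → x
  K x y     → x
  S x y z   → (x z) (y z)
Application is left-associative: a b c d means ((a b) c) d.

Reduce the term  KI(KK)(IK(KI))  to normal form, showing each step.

Answer: normal form = K(KI)  (in 3 steps)

Working:
  start: KI(KK)(IK(KI))
  step 1: I(IK(KI))
  step 2: IK(KI)
  step 3: K(KI)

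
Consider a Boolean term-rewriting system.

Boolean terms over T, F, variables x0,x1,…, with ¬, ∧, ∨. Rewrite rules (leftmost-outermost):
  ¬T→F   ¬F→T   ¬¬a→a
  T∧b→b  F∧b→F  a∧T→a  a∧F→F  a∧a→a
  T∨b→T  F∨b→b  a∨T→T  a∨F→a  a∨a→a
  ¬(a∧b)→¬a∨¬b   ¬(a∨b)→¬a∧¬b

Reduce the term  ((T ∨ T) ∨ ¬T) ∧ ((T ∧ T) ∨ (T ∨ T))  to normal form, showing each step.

Answer: normal form = T  (in 5 steps)

Derivation:
  start: ((T ∨ T) ∨ ¬T) ∧ ((T ∧ T) ∨ (T ∨ T))
  step 1: (T ∨ ¬T) ∧ ((T ∧ T) ∨ (T ∨ T))
  step 2: T ∧ ((T ∧ T) ∨ (T ∨ T))
  step 3: (T ∧ T) ∨ (T ∨ T)
  step 4: T ∨ (T ∨ T)
  step 5: T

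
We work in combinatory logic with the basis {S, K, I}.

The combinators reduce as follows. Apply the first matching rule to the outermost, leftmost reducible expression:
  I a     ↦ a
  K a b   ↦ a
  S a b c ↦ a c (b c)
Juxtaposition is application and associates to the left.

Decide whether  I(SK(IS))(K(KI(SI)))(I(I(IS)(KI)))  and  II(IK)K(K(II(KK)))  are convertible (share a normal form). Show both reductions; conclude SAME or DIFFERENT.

Answer: DIFFERENT — A ⇓ I, B ⇓ K

Working:
Term A:
  start: I(SK(IS))(K(KI(SI)))(I(I(IS)(KI)))
  →1  SK(IS)(K(KI(SI)))(I(I(IS)(KI)))
  →2  K(K(KI(SI)))(IS(K(KI(SI))))(I(I(IS)(KI)))
  →3  K(KI(SI))(I(I(IS)(KI)))
  →4  KI(SI)
  →5  I

Term B:
  start: II(IK)K(K(II(KK)))
  →1  I(IK)K(K(II(KK)))
  →2  IKK(K(II(KK)))
  →3  KK(K(II(KK)))
  →4  K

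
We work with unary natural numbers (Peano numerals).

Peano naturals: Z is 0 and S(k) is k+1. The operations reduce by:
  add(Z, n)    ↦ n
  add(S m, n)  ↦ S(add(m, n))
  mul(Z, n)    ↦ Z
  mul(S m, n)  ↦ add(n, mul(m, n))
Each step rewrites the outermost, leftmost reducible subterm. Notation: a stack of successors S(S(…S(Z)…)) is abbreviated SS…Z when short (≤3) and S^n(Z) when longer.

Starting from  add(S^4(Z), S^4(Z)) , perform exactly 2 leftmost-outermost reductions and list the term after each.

Answer: after 2 steps: S(S(add(SSZ, S^4(Z))))

Derivation:
  start: add(S^4(Z), S^4(Z))
  step 1: S(add(SSSZ, S^4(Z)))
  step 2: S(S(add(SSZ, S^4(Z))))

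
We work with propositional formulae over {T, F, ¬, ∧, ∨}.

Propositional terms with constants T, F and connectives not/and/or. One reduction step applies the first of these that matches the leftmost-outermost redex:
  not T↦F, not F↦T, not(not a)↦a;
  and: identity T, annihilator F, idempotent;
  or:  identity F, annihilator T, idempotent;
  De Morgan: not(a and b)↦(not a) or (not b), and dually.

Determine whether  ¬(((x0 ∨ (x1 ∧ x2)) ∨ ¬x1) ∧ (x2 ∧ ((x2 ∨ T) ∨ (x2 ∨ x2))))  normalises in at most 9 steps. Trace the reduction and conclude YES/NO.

  start: ¬(((x0 ∨ (x1 ∧ x2)) ∨ ¬x1) ∧ (x2 ∧ ((x2 ∨ T) ∨ (x2 ∨ x2))))
  [1] ¬((x0 ∨ (x1 ∧ x2)) ∨ ¬x1) ∨ ¬(x2 ∧ ((x2 ∨ T) ∨ (x2 ∨ x2)))
  [2] (¬(x0 ∨ (x1 ∧ x2)) ∧ ¬¬x1) ∨ ¬(x2 ∧ ((x2 ∨ T) ∨ (x2 ∨ x2)))
  [3] ((¬x0 ∧ ¬(x1 ∧ x2)) ∧ ¬¬x1) ∨ ¬(x2 ∧ ((x2 ∨ T) ∨ (x2 ∨ x2)))
  [4] ((¬x0 ∧ (¬x1 ∨ ¬x2)) ∧ ¬¬x1) ∨ ¬(x2 ∧ ((x2 ∨ T) ∨ (x2 ∨ x2)))
  [5] ((¬x0 ∧ (¬x1 ∨ ¬x2)) ∧ x1) ∨ ¬(x2 ∧ ((x2 ∨ T) ∨ (x2 ∨ x2)))
  [6] ((¬x0 ∧ (¬x1 ∨ ¬x2)) ∧ x1) ∨ (¬x2 ∨ ¬((x2 ∨ T) ∨ (x2 ∨ x2)))
  [7] ((¬x0 ∧ (¬x1 ∨ ¬x2)) ∧ x1) ∨ (¬x2 ∨ (¬(x2 ∨ T) ∧ ¬(x2 ∨ x2)))
  [8] ((¬x0 ∧ (¬x1 ∨ ¬x2)) ∧ x1) ∨ (¬x2 ∨ ((¬x2 ∧ ¬T) ∧ ¬(x2 ∨ x2)))
  [9] ((¬x0 ∧ (¬x1 ∨ ¬x2)) ∧ x1) ∨ (¬x2 ∨ ((¬x2 ∧ F) ∧ ¬(x2 ∨ x2)))

Answer: NO — after 9 steps the term is ((¬x0 ∧ (¬x1 ∨ ¬x2)) ∧ x1) ∨ (¬x2 ∨ ((¬x2 ∧ F) ∧ ¬(x2 ∨ x2))), not yet normal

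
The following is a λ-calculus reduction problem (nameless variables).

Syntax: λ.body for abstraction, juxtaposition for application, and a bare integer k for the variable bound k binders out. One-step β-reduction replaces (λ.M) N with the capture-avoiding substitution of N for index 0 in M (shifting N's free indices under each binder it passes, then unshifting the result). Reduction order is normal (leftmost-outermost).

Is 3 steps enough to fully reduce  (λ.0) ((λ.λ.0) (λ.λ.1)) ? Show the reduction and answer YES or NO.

Answer: YES — reaches normal form λ.0 in 2 ≤ 3 steps

Reduction:
  start: (λ.0) ((λ.λ.0) (λ.λ.1))
  [1] (λ.λ.0) (λ.λ.1)
  [2] λ.0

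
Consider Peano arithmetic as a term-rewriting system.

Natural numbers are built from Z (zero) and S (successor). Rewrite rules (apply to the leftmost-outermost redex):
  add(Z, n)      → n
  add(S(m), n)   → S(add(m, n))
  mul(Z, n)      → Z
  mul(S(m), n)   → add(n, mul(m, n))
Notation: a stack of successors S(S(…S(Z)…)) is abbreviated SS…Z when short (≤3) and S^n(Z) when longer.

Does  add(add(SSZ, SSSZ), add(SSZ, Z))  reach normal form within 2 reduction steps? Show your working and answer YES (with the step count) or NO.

  start: add(add(SSZ, SSSZ), add(SSZ, Z))
  [1] add(S(add(SZ, SSSZ)), add(SSZ, Z))
  [2] S(add(add(SZ, SSSZ), add(SSZ, Z)))

Answer: NO — after 2 steps the term is S(add(add(SZ, SSSZ), add(SSZ, Z))), not yet normal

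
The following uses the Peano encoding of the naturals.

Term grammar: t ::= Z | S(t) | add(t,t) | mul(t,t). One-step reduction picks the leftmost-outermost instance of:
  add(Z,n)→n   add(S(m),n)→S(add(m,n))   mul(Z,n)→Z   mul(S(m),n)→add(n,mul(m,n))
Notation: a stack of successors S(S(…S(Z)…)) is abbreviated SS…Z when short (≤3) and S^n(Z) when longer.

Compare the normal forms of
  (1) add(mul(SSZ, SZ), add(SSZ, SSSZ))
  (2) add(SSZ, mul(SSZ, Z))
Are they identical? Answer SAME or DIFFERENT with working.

Term A:
  start: add(mul(SSZ, SZ), add(SSZ, SSSZ))
  [1] add(add(SZ, mul(SZ, SZ)), add(SSZ, SSSZ))
  [2] add(S(add(Z, mul(SZ, SZ))), add(SSZ, SSSZ))
  [3] S(add(add(Z, mul(SZ, SZ)), add(SSZ, SSSZ)))
  [4] S(add(mul(SZ, SZ), add(SSZ, SSSZ)))
  [5] S(add(add(SZ, mul(Z, SZ)), add(SSZ, SSSZ)))
  [6] S(add(S(add(Z, mul(Z, SZ))), add(SSZ, SSSZ)))
  [7] S(S(add(add(Z, mul(Z, SZ)), add(SSZ, SSSZ))))
  [8] S(S(add(mul(Z, SZ), add(SSZ, SSSZ))))
  [9] S(S(add(Z, add(SSZ, SSSZ))))
  [10] S(S(add(SSZ, SSSZ)))
  [11] S(S(S(add(SZ, SSSZ))))
  [12] S(S(S(S(add(Z, SSSZ)))))
  [13] S^7(Z)

Term B:
  start: add(SSZ, mul(SSZ, Z))
  [1] S(add(SZ, mul(SSZ, Z)))
  [2] S(S(add(Z, mul(SSZ, Z))))
  [3] S(S(mul(SSZ, Z)))
  [4] S(S(add(Z, mul(SZ, Z))))
  [5] S(S(mul(SZ, Z)))
  [6] S(S(add(Z, mul(Z, Z))))
  [7] S(S(mul(Z, Z)))
  [8] SSZ

Answer: DIFFERENT — A ⇓ S^7(Z), B ⇓ SSZ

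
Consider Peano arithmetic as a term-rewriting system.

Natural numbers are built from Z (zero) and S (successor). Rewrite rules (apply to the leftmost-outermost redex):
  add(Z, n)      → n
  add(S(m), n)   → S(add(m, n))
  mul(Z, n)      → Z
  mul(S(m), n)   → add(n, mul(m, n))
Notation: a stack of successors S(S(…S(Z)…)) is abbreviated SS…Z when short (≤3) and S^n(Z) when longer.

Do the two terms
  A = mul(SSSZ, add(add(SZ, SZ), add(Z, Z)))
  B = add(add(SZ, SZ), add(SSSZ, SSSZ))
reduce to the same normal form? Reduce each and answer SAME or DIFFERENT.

Answer: DIFFERENT — A ⇓ S^6(Z), B ⇓ S^8(Z)

Working:
Term A:
  start: mul(SSSZ, add(add(SZ, SZ), add(Z, Z)))
  →1  add(add(add(SZ, SZ), add(Z, Z)), mul(SSZ, add(add(SZ, SZ), add(Z, Z))))
  →2  add(add(S(add(Z, SZ)), add(Z, Z)), mul(SSZ, add(add(SZ, SZ), add(Z, Z))))
  →3  add(S(add(add(Z, SZ), add(Z, Z))), mul(SSZ, add(add(SZ, SZ), add(Z, Z))))
  →4  S(add(add(add(Z, SZ), add(Z, Z)), mul(SSZ, add(add(SZ, SZ), add(Z, Z)))))
  →5  S(add(add(SZ, add(Z, Z)), mul(SSZ, add(add(SZ, SZ), add(Z, Z)))))
  →6  S(add(S(add(Z, add(Z, Z))), mul(SSZ, add(add(SZ, SZ), add(Z, Z)))))
  →7  S(S(add(add(Z, add(Z, Z)), mul(SSZ, add(add(SZ, SZ), add(Z, Z))))))
  →8  S(S(add(add(Z, Z), mul(SSZ, add(add(SZ, SZ), add(Z, Z))))))
  →9  S(S(add(Z, mul(SSZ, add(add(SZ, SZ), add(Z, Z))))))
  →10  S(S(mul(SSZ, add(add(SZ, SZ), add(Z, Z)))))
  →11  S(S(add(add(add(SZ, SZ), add(Z, Z)), mul(SZ, add(add(SZ, SZ), add(Z, Z))))))
  →12  S(S(add(add(S(add(Z, SZ)), add(Z, Z)), mul(SZ, add(add(SZ, SZ), add(Z, Z))))))
  →13  S(S(add(S(add(add(Z, SZ), add(Z, Z))), mul(SZ, add(add(SZ, SZ), add(Z, Z))))))
  →14  S(S(S(add(add(add(Z, SZ), add(Z, Z)), mul(SZ, add(add(SZ, SZ), add(Z, Z)))))))
  →15  S(S(S(add(add(SZ, add(Z, Z)), mul(SZ, add(add(SZ, SZ), add(Z, Z)))))))
  →16  S(S(S(add(S(add(Z, add(Z, Z))), mul(SZ, add(add(SZ, SZ), add(Z, Z)))))))
  →17  S(S(S(S(add(add(Z, add(Z, Z)), mul(SZ, add(add(SZ, SZ), add(Z, Z))))))))
  →18  S(S(S(S(add(add(Z, Z), mul(SZ, add(add(SZ, SZ), add(Z, Z))))))))
  →19  S(S(S(S(add(Z, mul(SZ, add(add(SZ, SZ), add(Z, Z))))))))
  →20  S(S(S(S(mul(SZ, add(add(SZ, SZ), add(Z, Z)))))))
  →21  S(S(S(S(add(add(add(SZ, SZ), add(Z, Z)), mul(Z, add(add(SZ, SZ), add(Z, Z))))))))
  →22  S(S(S(S(add(add(S(add(Z, SZ)), add(Z, Z)), mul(Z, add(add(SZ, SZ), add(Z, Z))))))))
  →23  S(S(S(S(add(S(add(add(Z, SZ), add(Z, Z))), mul(Z, add(add(SZ, SZ), add(Z, Z))))))))
  →24  S(S(S(S(S(add(add(add(Z, SZ), add(Z, Z)), mul(Z, add(add(SZ, SZ), add(Z, Z)))))))))
  →25  S(S(S(S(S(add(add(SZ, add(Z, Z)), mul(Z, add(add(SZ, SZ), add(Z, Z)))))))))
  →26  S(S(S(S(S(add(S(add(Z, add(Z, Z))), mul(Z, add(add(SZ, SZ), add(Z, Z)))))))))
  →27  S(S(S(S(S(S(add(add(Z, add(Z, Z)), mul(Z, add(add(SZ, SZ), add(Z, Z))))))))))
  →28  S(S(S(S(S(S(add(add(Z, Z), mul(Z, add(add(SZ, SZ), add(Z, Z))))))))))
  →29  S(S(S(S(S(S(add(Z, mul(Z, add(add(SZ, SZ), add(Z, Z))))))))))
  →30  S(S(S(S(S(S(mul(Z, add(add(SZ, SZ), add(Z, Z)))))))))
  →31  S^6(Z)

Term B:
  start: add(add(SZ, SZ), add(SSSZ, SSSZ))
  →1  add(S(add(Z, SZ)), add(SSSZ, SSSZ))
  →2  S(add(add(Z, SZ), add(SSSZ, SSSZ)))
  →3  S(add(SZ, add(SSSZ, SSSZ)))
  →4  S(S(add(Z, add(SSSZ, SSSZ))))
  →5  S(S(add(SSSZ, SSSZ)))
  →6  S(S(S(add(SSZ, SSSZ))))
  →7  S(S(S(S(add(SZ, SSSZ)))))
  →8  S(S(S(S(S(add(Z, SSSZ))))))
  →9  S^8(Z)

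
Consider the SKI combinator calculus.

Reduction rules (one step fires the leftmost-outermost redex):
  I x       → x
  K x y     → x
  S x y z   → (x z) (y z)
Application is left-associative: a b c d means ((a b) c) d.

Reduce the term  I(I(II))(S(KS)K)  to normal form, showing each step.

  start: I(I(II))(S(KS)K)
  [1] I(II)(S(KS)K)
  [2] II(S(KS)K)
  [3] I(S(KS)K)
  [4] S(KS)K

Answer: normal form = S(KS)K  (in 4 steps)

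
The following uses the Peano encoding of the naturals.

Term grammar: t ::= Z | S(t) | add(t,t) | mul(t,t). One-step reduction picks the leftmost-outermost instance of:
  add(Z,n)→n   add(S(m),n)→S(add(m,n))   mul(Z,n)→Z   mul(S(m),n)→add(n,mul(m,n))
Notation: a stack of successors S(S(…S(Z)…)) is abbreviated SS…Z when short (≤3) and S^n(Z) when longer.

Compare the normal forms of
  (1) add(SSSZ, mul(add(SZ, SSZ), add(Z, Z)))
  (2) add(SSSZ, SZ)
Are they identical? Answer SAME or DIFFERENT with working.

Answer: DIFFERENT — A ⇓ SSSZ, B ⇓ S^4(Z)

Derivation:
Term A:
  start: add(SSSZ, mul(add(SZ, SSZ), add(Z, Z)))
  step 1: S(add(SSZ, mul(add(SZ, SSZ), add(Z, Z))))
  step 2: S(S(add(SZ, mul(add(SZ, SSZ), add(Z, Z)))))
  step 3: S(S(S(add(Z, mul(add(SZ, SSZ), add(Z, Z))))))
  step 4: S(S(S(mul(add(SZ, SSZ), add(Z, Z)))))
  step 5: S(S(S(mul(S(add(Z, SSZ)), add(Z, Z)))))
  step 6: S(S(S(add(add(Z, Z), mul(add(Z, SSZ), add(Z, Z))))))
  step 7: S(S(S(add(Z, mul(add(Z, SSZ), add(Z, Z))))))
  step 8: S(S(S(mul(add(Z, SSZ), add(Z, Z)))))
  step 9: S(S(S(mul(SSZ, add(Z, Z)))))
  step 10: S(S(S(add(add(Z, Z), mul(SZ, add(Z, Z))))))
  step 11: S(S(S(add(Z, mul(SZ, add(Z, Z))))))
  step 12: S(S(S(mul(SZ, add(Z, Z)))))
  step 13: S(S(S(add(add(Z, Z), mul(Z, add(Z, Z))))))
  step 14: S(S(S(add(Z, mul(Z, add(Z, Z))))))
  step 15: S(S(S(mul(Z, add(Z, Z)))))
  step 16: SSSZ

Term B:
  start: add(SSSZ, SZ)
  step 1: S(add(SSZ, SZ))
  step 2: S(S(add(SZ, SZ)))
  step 3: S(S(S(add(Z, SZ))))
  step 4: S^4(Z)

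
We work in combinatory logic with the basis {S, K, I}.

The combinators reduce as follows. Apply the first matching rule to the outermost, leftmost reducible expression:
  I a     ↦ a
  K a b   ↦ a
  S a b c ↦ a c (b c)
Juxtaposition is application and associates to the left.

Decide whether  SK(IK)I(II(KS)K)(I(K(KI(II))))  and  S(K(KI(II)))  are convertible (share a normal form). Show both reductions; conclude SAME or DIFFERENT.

Answer: SAME — A ⇓ S(KI), B ⇓ S(KI)

Working:
Term A:
  start: SK(IK)I(II(KS)K)(I(K(KI(II))))
  [1] KI(IKI)(II(KS)K)(I(K(KI(II))))
  [2] I(II(KS)K)(I(K(KI(II))))
  [3] II(KS)K(I(K(KI(II))))
  [4] I(KS)K(I(K(KI(II))))
  [5] KSK(I(K(KI(II))))
  [6] S(I(K(KI(II))))
  [7] S(K(KI(II)))
  [8] S(KI)

Term B:
  start: S(K(KI(II)))
  [1] S(KI)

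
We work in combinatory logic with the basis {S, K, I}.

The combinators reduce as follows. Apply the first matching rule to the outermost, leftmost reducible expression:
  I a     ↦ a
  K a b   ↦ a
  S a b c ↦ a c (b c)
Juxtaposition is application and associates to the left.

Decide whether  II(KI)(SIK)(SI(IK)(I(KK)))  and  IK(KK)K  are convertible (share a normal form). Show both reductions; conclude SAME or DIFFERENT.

Answer: DIFFERENT — A ⇓ K, B ⇓ KK

Reduction:
Term A:
  start: II(KI)(SIK)(SI(IK)(I(KK)))
  step 1: I(KI)(SIK)(SI(IK)(I(KK)))
  step 2: KI(SIK)(SI(IK)(I(KK)))
  step 3: I(SI(IK)(I(KK)))
  step 4: SI(IK)(I(KK))
  step 5: I(I(KK))(IK(I(KK)))
  step 6: I(KK)(IK(I(KK)))
  step 7: KK(IK(I(KK)))
  step 8: K

Term B:
  start: IK(KK)K
  step 1: K(KK)K
  step 2: KK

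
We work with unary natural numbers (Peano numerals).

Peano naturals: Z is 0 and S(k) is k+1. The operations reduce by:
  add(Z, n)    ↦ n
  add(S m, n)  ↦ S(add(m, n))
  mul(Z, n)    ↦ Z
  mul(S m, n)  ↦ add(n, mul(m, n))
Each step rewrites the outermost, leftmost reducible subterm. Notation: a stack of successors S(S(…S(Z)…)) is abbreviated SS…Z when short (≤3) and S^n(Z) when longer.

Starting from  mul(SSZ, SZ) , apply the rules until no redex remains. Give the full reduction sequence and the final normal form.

Answer: normal form = SSZ  (in 7 steps)

Derivation:
  start: mul(SSZ, SZ)
  →1  add(SZ, mul(SZ, SZ))
  →2  S(add(Z, mul(SZ, SZ)))
  →3  S(mul(SZ, SZ))
  →4  S(add(SZ, mul(Z, SZ)))
  →5  S(S(add(Z, mul(Z, SZ))))
  →6  S(S(mul(Z, SZ)))
  →7  SSZ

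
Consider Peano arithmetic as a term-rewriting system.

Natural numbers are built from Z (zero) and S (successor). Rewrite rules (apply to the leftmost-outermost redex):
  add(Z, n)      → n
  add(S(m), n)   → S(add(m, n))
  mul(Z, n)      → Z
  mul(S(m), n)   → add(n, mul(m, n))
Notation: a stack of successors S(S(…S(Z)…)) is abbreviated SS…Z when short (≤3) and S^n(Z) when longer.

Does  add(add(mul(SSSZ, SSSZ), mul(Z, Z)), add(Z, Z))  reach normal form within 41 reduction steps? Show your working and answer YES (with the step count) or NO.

  start: add(add(mul(SSSZ, SSSZ), mul(Z, Z)), add(Z, Z))
  →1  add(add(add(SSSZ, mul(SSZ, SSSZ)), mul(Z, Z)), add(Z, Z))
  →2  add(add(S(add(SSZ, mul(SSZ, SSSZ))), mul(Z, Z)), add(Z, Z))
  →3  add(S(add(add(SSZ, mul(SSZ, SSSZ)), mul(Z, Z))), add(Z, Z))
  →4  S(add(add(add(SSZ, mul(SSZ, SSSZ)), mul(Z, Z)), add(Z, Z)))
  →5  S(add(add(S(add(SZ, mul(SSZ, SSSZ))), mul(Z, Z)), add(Z, Z)))
  →6  S(add(S(add(add(SZ, mul(SSZ, SSSZ)), mul(Z, Z))), add(Z, Z)))
  →7  S(S(add(add(add(SZ, mul(SSZ, SSSZ)), mul(Z, Z)), add(Z, Z))))
  →8  S(S(add(add(S(add(Z, mul(SSZ, SSSZ))), mul(Z, Z)), add(Z, Z))))
  →9  S(S(add(S(add(add(Z, mul(SSZ, SSSZ)), mul(Z, Z))), add(Z, Z))))
  →10  S(S(S(add(add(add(Z, mul(SSZ, SSSZ)), mul(Z, Z)), add(Z, Z)))))
  →11  S(S(S(add(add(mul(SSZ, SSSZ), mul(Z, Z)), add(Z, Z)))))
  →12  S(S(S(add(add(add(SSSZ, mul(SZ, SSSZ)), mul(Z, Z)), add(Z, Z)))))
  →13  S(S(S(add(add(S(add(SSZ, mul(SZ, SSSZ))), mul(Z, Z)), add(Z, Z)))))
  →14  S(S(S(add(S(add(add(SSZ, mul(SZ, SSSZ)), mul(Z, Z))), add(Z, Z)))))
  →15  S(S(S(S(add(add(add(SSZ, mul(SZ, SSSZ)), mul(Z, Z)), add(Z, Z))))))
  →16  S(S(S(S(add(add(S(add(SZ, mul(SZ, SSSZ))), mul(Z, Z)), add(Z, Z))))))
  →17  S(S(S(S(add(S(add(add(SZ, mul(SZ, SSSZ)), mul(Z, Z))), add(Z, Z))))))
  →18  S(S(S(S(S(add(add(add(SZ, mul(SZ, SSSZ)), mul(Z, Z)), add(Z, Z)))))))
  →19  S(S(S(S(S(add(add(S(add(Z, mul(SZ, SSSZ))), mul(Z, Z)), add(Z, Z)))))))
  →20  S(S(S(S(S(add(S(add(add(Z, mul(SZ, SSSZ)), mul(Z, Z))), add(Z, Z)))))))
  →21  S(S(S(S(S(S(add(add(add(Z, mul(SZ, SSSZ)), mul(Z, Z)), add(Z, Z))))))))
  →22  S(S(S(S(S(S(add(add(mul(SZ, SSSZ), mul(Z, Z)), add(Z, Z))))))))
  →23  S(S(S(S(S(S(add(add(add(SSSZ, mul(Z, SSSZ)), mul(Z, Z)), add(Z, Z))))))))
  →24  S(S(S(S(S(S(add(add(S(add(SSZ, mul(Z, SSSZ))), mul(Z, Z)), add(Z, Z))))))))
  →25  S(S(S(S(S(S(add(S(add(add(SSZ, mul(Z, SSSZ)), mul(Z, Z))), add(Z, Z))))))))
  →26  S(S(S(S(S(S(S(add(add(add(SSZ, mul(Z, SSSZ)), mul(Z, Z)), add(Z, Z)))))))))
  →27  S(S(S(S(S(S(S(add(add(S(add(SZ, mul(Z, SSSZ))), mul(Z, Z)), add(Z, Z)))))))))
  →28  S(S(S(S(S(S(S(add(S(add(add(SZ, mul(Z, SSSZ)), mul(Z, Z))), add(Z, Z)))))))))
  →29  S(S(S(S(S(S(S(S(add(add(add(SZ, mul(Z, SSSZ)), mul(Z, Z)), add(Z, Z))))))))))
  →30  S(S(S(S(S(S(S(S(add(add(S(add(Z, mul(Z, SSSZ))), mul(Z, Z)), add(Z, Z))))))))))
  →31  S(S(S(S(S(S(S(S(add(S(add(add(Z, mul(Z, SSSZ)), mul(Z, Z))), add(Z, Z))))))))))
  →32  S(S(S(S(S(S(S(S(S(add(add(add(Z, mul(Z, SSSZ)), mul(Z, Z)), add(Z, Z)))))))))))
  →33  S(S(S(S(S(S(S(S(S(add(add(mul(Z, SSSZ), mul(Z, Z)), add(Z, Z)))))))))))
  →34  S(S(S(S(S(S(S(S(S(add(add(Z, mul(Z, Z)), add(Z, Z)))))))))))
  →35  S(S(S(S(S(S(S(S(S(add(mul(Z, Z), add(Z, Z)))))))))))
  →36  S(S(S(S(S(S(S(S(S(add(Z, add(Z, Z)))))))))))
  →37  S(S(S(S(S(S(S(S(S(add(Z, Z))))))))))
  →38  S^9(Z)

Answer: YES — reaches normal form S^9(Z) in 38 ≤ 41 steps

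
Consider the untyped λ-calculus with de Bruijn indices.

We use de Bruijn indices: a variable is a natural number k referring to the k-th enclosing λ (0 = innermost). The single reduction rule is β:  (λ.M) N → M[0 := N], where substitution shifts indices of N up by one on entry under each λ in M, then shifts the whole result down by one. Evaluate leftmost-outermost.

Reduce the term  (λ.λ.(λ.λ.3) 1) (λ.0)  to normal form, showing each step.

Answer: normal form = λ.λ.λ.0  (in 2 steps)

Derivation:
  start: (λ.λ.(λ.λ.3) 1) (λ.0)
  step 1: λ.(λ.λ.λ.0) (λ.0)
  step 2: λ.λ.λ.0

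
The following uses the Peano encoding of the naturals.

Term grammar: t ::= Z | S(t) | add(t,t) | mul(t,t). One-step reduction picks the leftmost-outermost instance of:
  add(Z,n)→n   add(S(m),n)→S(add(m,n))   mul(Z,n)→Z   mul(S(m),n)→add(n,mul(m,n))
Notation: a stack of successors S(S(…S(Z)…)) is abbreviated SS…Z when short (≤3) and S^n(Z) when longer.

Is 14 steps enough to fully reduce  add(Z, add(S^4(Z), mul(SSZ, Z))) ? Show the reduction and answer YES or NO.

Answer: YES — reaches normal form S^4(Z) in 11 ≤ 14 steps

Working:
  start: add(Z, add(S^4(Z), mul(SSZ, Z)))
  step 1: add(S^4(Z), mul(SSZ, Z))
  step 2: S(add(SSSZ, mul(SSZ, Z)))
  step 3: S(S(add(SSZ, mul(SSZ, Z))))
  step 4: S(S(S(add(SZ, mul(SSZ, Z)))))
  step 5: S(S(S(S(add(Z, mul(SSZ, Z))))))
  step 6: S(S(S(S(mul(SSZ, Z)))))
  step 7: S(S(S(S(add(Z, mul(SZ, Z))))))
  step 8: S(S(S(S(mul(SZ, Z)))))
  step 9: S(S(S(S(add(Z, mul(Z, Z))))))
  step 10: S(S(S(S(mul(Z, Z)))))
  step 11: S^4(Z)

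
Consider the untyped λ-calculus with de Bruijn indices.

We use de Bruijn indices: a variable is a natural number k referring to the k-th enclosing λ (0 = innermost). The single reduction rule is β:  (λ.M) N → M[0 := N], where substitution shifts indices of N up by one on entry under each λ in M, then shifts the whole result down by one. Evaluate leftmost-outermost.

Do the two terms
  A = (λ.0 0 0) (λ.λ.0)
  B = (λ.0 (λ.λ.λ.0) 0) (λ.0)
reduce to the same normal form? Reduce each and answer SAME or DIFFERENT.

Answer: SAME — A ⇓ λ.λ.0, B ⇓ λ.λ.0

Working:
Term A:
  start: (λ.0 0 0) (λ.λ.0)
  step 1: (λ.λ.0) (λ.λ.0) (λ.λ.0)
  step 2: (λ.0) (λ.λ.0)
  step 3: λ.λ.0

Term B:
  start: (λ.0 (λ.λ.λ.0) 0) (λ.0)
  step 1: (λ.0) (λ.λ.λ.0) (λ.0)
  step 2: (λ.λ.λ.0) (λ.0)
  step 3: λ.λ.0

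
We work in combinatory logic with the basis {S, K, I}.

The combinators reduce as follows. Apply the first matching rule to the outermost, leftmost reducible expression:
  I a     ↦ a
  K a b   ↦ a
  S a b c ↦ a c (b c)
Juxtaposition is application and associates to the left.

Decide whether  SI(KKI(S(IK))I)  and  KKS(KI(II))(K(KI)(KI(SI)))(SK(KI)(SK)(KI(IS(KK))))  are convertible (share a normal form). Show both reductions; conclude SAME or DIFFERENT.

Term A:
  start: SI(KKI(S(IK))I)
  [1] SI(K(S(IK))I)
  [2] SI(S(IK))
  [3] SI(SK)

Term B:
  start: KKS(KI(II))(K(KI)(KI(SI)))(SK(KI)(SK)(KI(IS(KK))))
  [1] K(KI(II))(K(KI)(KI(SI)))(SK(KI)(SK)(KI(IS(KK))))
  [2] KI(II)(SK(KI)(SK)(KI(IS(KK))))
  [3] I(SK(KI)(SK)(KI(IS(KK))))
  [4] SK(KI)(SK)(KI(IS(KK)))
  [5] K(SK)(KI(SK))(KI(IS(KK)))
  [6] SK(KI(IS(KK)))
  [7] SKI

Answer: DIFFERENT — A ⇓ SI(SK), B ⇓ SKI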